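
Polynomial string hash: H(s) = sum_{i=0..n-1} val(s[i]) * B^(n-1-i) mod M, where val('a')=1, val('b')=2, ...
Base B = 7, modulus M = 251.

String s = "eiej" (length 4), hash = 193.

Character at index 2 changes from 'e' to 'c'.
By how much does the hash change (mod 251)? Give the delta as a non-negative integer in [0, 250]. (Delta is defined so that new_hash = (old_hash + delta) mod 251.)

Delta formula: (val(new) - val(old)) * B^(n-1-k) mod M
  val('c') - val('e') = 3 - 5 = -2
  B^(n-1-k) = 7^1 mod 251 = 7
  Delta = -2 * 7 mod 251 = 237

Answer: 237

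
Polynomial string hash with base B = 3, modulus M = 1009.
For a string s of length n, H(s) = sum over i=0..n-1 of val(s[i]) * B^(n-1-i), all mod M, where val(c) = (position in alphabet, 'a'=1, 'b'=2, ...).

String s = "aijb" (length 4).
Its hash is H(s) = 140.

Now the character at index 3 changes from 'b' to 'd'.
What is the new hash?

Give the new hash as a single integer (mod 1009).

val('b') = 2, val('d') = 4
Position k = 3, exponent = n-1-k = 0
B^0 mod M = 3^0 mod 1009 = 1
Delta = (4 - 2) * 1 mod 1009 = 2
New hash = (140 + 2) mod 1009 = 142

Answer: 142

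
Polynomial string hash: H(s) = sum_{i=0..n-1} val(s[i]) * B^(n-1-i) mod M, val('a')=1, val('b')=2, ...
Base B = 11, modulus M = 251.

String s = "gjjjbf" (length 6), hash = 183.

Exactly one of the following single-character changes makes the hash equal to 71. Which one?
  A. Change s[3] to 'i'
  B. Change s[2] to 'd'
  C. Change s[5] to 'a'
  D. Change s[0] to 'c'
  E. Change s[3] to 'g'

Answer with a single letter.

Option A: s[3]='j'->'i', delta=(9-10)*11^2 mod 251 = 130, hash=183+130 mod 251 = 62
Option B: s[2]='j'->'d', delta=(4-10)*11^3 mod 251 = 46, hash=183+46 mod 251 = 229
Option C: s[5]='f'->'a', delta=(1-6)*11^0 mod 251 = 246, hash=183+246 mod 251 = 178
Option D: s[0]='g'->'c', delta=(3-7)*11^5 mod 251 = 113, hash=183+113 mod 251 = 45
Option E: s[3]='j'->'g', delta=(7-10)*11^2 mod 251 = 139, hash=183+139 mod 251 = 71 <-- target

Answer: E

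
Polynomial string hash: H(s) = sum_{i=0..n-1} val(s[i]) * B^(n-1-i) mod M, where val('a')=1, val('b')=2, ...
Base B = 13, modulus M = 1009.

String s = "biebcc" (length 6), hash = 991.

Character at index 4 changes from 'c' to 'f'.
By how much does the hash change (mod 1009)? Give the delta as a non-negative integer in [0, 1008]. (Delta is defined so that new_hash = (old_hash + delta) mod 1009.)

Answer: 39

Derivation:
Delta formula: (val(new) - val(old)) * B^(n-1-k) mod M
  val('f') - val('c') = 6 - 3 = 3
  B^(n-1-k) = 13^1 mod 1009 = 13
  Delta = 3 * 13 mod 1009 = 39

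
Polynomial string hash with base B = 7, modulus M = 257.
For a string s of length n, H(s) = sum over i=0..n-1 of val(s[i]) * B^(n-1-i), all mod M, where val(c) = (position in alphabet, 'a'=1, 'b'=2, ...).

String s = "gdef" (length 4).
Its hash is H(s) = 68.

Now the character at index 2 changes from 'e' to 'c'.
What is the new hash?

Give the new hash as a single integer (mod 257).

Answer: 54

Derivation:
val('e') = 5, val('c') = 3
Position k = 2, exponent = n-1-k = 1
B^1 mod M = 7^1 mod 257 = 7
Delta = (3 - 5) * 7 mod 257 = 243
New hash = (68 + 243) mod 257 = 54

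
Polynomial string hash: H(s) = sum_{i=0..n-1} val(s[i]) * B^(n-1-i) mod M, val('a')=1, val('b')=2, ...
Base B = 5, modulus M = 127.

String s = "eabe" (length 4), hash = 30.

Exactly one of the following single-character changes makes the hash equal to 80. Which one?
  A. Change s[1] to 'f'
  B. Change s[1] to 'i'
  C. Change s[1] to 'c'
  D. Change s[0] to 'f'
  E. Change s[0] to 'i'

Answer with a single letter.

Answer: C

Derivation:
Option A: s[1]='a'->'f', delta=(6-1)*5^2 mod 127 = 125, hash=30+125 mod 127 = 28
Option B: s[1]='a'->'i', delta=(9-1)*5^2 mod 127 = 73, hash=30+73 mod 127 = 103
Option C: s[1]='a'->'c', delta=(3-1)*5^2 mod 127 = 50, hash=30+50 mod 127 = 80 <-- target
Option D: s[0]='e'->'f', delta=(6-5)*5^3 mod 127 = 125, hash=30+125 mod 127 = 28
Option E: s[0]='e'->'i', delta=(9-5)*5^3 mod 127 = 119, hash=30+119 mod 127 = 22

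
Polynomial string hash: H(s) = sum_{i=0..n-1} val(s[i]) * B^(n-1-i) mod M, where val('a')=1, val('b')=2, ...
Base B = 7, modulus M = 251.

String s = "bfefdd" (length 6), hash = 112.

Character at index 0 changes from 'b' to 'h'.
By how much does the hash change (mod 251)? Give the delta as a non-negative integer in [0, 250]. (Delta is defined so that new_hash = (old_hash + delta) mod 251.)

Answer: 191

Derivation:
Delta formula: (val(new) - val(old)) * B^(n-1-k) mod M
  val('h') - val('b') = 8 - 2 = 6
  B^(n-1-k) = 7^5 mod 251 = 241
  Delta = 6 * 241 mod 251 = 191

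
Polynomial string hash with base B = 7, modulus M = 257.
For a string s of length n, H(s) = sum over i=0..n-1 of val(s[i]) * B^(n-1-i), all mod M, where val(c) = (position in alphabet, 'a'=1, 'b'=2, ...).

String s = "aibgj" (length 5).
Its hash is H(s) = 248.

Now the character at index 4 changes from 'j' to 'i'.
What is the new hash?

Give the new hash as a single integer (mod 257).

val('j') = 10, val('i') = 9
Position k = 4, exponent = n-1-k = 0
B^0 mod M = 7^0 mod 257 = 1
Delta = (9 - 10) * 1 mod 257 = 256
New hash = (248 + 256) mod 257 = 247

Answer: 247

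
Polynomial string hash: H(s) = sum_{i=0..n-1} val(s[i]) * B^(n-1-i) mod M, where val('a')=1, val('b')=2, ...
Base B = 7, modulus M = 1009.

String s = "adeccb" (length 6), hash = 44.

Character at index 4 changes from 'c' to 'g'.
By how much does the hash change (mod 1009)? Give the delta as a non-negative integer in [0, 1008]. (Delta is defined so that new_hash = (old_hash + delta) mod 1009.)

Delta formula: (val(new) - val(old)) * B^(n-1-k) mod M
  val('g') - val('c') = 7 - 3 = 4
  B^(n-1-k) = 7^1 mod 1009 = 7
  Delta = 4 * 7 mod 1009 = 28

Answer: 28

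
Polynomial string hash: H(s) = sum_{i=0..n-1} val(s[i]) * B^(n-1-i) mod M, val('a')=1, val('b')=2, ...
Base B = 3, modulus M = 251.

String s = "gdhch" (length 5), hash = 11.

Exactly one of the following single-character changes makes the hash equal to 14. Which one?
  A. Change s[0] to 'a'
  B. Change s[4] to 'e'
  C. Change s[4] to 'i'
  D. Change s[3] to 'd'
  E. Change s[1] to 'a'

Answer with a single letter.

Option A: s[0]='g'->'a', delta=(1-7)*3^4 mod 251 = 16, hash=11+16 mod 251 = 27
Option B: s[4]='h'->'e', delta=(5-8)*3^0 mod 251 = 248, hash=11+248 mod 251 = 8
Option C: s[4]='h'->'i', delta=(9-8)*3^0 mod 251 = 1, hash=11+1 mod 251 = 12
Option D: s[3]='c'->'d', delta=(4-3)*3^1 mod 251 = 3, hash=11+3 mod 251 = 14 <-- target
Option E: s[1]='d'->'a', delta=(1-4)*3^3 mod 251 = 170, hash=11+170 mod 251 = 181

Answer: D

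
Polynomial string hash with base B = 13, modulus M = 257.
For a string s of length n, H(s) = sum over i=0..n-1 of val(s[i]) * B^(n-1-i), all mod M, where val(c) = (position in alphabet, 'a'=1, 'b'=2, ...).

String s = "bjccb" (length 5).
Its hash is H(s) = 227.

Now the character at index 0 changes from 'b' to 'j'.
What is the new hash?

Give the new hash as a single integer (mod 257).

Answer: 242

Derivation:
val('b') = 2, val('j') = 10
Position k = 0, exponent = n-1-k = 4
B^4 mod M = 13^4 mod 257 = 34
Delta = (10 - 2) * 34 mod 257 = 15
New hash = (227 + 15) mod 257 = 242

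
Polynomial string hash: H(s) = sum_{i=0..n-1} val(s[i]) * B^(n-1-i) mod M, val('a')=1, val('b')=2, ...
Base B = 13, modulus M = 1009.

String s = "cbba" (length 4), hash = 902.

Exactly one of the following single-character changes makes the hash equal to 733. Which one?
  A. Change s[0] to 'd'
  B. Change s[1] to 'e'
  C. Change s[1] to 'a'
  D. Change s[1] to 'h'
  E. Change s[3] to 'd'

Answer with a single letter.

Answer: C

Derivation:
Option A: s[0]='c'->'d', delta=(4-3)*13^3 mod 1009 = 179, hash=902+179 mod 1009 = 72
Option B: s[1]='b'->'e', delta=(5-2)*13^2 mod 1009 = 507, hash=902+507 mod 1009 = 400
Option C: s[1]='b'->'a', delta=(1-2)*13^2 mod 1009 = 840, hash=902+840 mod 1009 = 733 <-- target
Option D: s[1]='b'->'h', delta=(8-2)*13^2 mod 1009 = 5, hash=902+5 mod 1009 = 907
Option E: s[3]='a'->'d', delta=(4-1)*13^0 mod 1009 = 3, hash=902+3 mod 1009 = 905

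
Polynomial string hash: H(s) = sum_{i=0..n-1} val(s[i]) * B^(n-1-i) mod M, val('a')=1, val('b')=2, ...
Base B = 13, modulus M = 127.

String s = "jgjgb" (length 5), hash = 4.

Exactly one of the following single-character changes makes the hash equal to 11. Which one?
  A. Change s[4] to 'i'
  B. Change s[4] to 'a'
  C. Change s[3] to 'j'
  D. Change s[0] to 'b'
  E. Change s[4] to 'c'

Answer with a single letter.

Answer: A

Derivation:
Option A: s[4]='b'->'i', delta=(9-2)*13^0 mod 127 = 7, hash=4+7 mod 127 = 11 <-- target
Option B: s[4]='b'->'a', delta=(1-2)*13^0 mod 127 = 126, hash=4+126 mod 127 = 3
Option C: s[3]='g'->'j', delta=(10-7)*13^1 mod 127 = 39, hash=4+39 mod 127 = 43
Option D: s[0]='j'->'b', delta=(2-10)*13^4 mod 127 = 112, hash=4+112 mod 127 = 116
Option E: s[4]='b'->'c', delta=(3-2)*13^0 mod 127 = 1, hash=4+1 mod 127 = 5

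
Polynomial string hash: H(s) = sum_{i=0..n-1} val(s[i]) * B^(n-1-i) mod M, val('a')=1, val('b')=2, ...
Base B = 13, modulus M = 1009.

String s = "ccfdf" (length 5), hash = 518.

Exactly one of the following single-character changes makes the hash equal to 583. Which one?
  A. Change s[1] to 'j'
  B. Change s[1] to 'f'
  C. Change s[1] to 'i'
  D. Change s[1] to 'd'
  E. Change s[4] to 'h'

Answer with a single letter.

Option A: s[1]='c'->'j', delta=(10-3)*13^3 mod 1009 = 244, hash=518+244 mod 1009 = 762
Option B: s[1]='c'->'f', delta=(6-3)*13^3 mod 1009 = 537, hash=518+537 mod 1009 = 46
Option C: s[1]='c'->'i', delta=(9-3)*13^3 mod 1009 = 65, hash=518+65 mod 1009 = 583 <-- target
Option D: s[1]='c'->'d', delta=(4-3)*13^3 mod 1009 = 179, hash=518+179 mod 1009 = 697
Option E: s[4]='f'->'h', delta=(8-6)*13^0 mod 1009 = 2, hash=518+2 mod 1009 = 520

Answer: C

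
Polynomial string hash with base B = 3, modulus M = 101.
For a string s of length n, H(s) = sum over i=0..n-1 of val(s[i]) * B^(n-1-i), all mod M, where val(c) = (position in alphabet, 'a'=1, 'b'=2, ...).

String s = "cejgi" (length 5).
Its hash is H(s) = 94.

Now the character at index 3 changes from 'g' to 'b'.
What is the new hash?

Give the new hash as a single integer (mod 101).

Answer: 79

Derivation:
val('g') = 7, val('b') = 2
Position k = 3, exponent = n-1-k = 1
B^1 mod M = 3^1 mod 101 = 3
Delta = (2 - 7) * 3 mod 101 = 86
New hash = (94 + 86) mod 101 = 79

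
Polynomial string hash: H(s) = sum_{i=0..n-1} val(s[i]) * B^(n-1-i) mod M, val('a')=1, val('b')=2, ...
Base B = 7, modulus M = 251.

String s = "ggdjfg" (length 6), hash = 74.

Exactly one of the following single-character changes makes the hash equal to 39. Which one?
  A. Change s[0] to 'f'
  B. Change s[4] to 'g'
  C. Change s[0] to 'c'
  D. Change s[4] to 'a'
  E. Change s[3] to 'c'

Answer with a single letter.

Answer: D

Derivation:
Option A: s[0]='g'->'f', delta=(6-7)*7^5 mod 251 = 10, hash=74+10 mod 251 = 84
Option B: s[4]='f'->'g', delta=(7-6)*7^1 mod 251 = 7, hash=74+7 mod 251 = 81
Option C: s[0]='g'->'c', delta=(3-7)*7^5 mod 251 = 40, hash=74+40 mod 251 = 114
Option D: s[4]='f'->'a', delta=(1-6)*7^1 mod 251 = 216, hash=74+216 mod 251 = 39 <-- target
Option E: s[3]='j'->'c', delta=(3-10)*7^2 mod 251 = 159, hash=74+159 mod 251 = 233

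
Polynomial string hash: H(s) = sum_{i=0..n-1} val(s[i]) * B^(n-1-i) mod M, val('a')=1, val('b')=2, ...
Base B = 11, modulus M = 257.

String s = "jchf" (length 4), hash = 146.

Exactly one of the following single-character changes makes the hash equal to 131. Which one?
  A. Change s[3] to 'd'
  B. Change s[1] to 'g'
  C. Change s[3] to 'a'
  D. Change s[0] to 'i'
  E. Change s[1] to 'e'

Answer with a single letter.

Answer: E

Derivation:
Option A: s[3]='f'->'d', delta=(4-6)*11^0 mod 257 = 255, hash=146+255 mod 257 = 144
Option B: s[1]='c'->'g', delta=(7-3)*11^2 mod 257 = 227, hash=146+227 mod 257 = 116
Option C: s[3]='f'->'a', delta=(1-6)*11^0 mod 257 = 252, hash=146+252 mod 257 = 141
Option D: s[0]='j'->'i', delta=(9-10)*11^3 mod 257 = 211, hash=146+211 mod 257 = 100
Option E: s[1]='c'->'e', delta=(5-3)*11^2 mod 257 = 242, hash=146+242 mod 257 = 131 <-- target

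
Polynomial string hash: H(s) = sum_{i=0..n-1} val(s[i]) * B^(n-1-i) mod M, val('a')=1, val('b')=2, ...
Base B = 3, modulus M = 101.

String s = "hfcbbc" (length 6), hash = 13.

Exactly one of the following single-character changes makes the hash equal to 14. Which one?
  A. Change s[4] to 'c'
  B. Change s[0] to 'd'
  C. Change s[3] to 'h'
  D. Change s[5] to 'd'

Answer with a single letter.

Answer: D

Derivation:
Option A: s[4]='b'->'c', delta=(3-2)*3^1 mod 101 = 3, hash=13+3 mod 101 = 16
Option B: s[0]='h'->'d', delta=(4-8)*3^5 mod 101 = 38, hash=13+38 mod 101 = 51
Option C: s[3]='b'->'h', delta=(8-2)*3^2 mod 101 = 54, hash=13+54 mod 101 = 67
Option D: s[5]='c'->'d', delta=(4-3)*3^0 mod 101 = 1, hash=13+1 mod 101 = 14 <-- target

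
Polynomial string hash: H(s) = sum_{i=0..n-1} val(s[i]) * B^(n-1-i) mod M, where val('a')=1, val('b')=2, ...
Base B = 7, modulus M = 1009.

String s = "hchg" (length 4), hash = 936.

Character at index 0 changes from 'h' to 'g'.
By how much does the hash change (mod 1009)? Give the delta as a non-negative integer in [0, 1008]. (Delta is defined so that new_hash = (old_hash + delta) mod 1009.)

Answer: 666

Derivation:
Delta formula: (val(new) - val(old)) * B^(n-1-k) mod M
  val('g') - val('h') = 7 - 8 = -1
  B^(n-1-k) = 7^3 mod 1009 = 343
  Delta = -1 * 343 mod 1009 = 666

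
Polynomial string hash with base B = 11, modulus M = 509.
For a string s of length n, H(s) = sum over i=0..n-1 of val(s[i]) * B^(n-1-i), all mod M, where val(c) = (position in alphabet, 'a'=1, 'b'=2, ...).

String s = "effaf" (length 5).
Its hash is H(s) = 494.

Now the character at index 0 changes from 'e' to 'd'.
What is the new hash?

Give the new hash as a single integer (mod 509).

val('e') = 5, val('d') = 4
Position k = 0, exponent = n-1-k = 4
B^4 mod M = 11^4 mod 509 = 389
Delta = (4 - 5) * 389 mod 509 = 120
New hash = (494 + 120) mod 509 = 105

Answer: 105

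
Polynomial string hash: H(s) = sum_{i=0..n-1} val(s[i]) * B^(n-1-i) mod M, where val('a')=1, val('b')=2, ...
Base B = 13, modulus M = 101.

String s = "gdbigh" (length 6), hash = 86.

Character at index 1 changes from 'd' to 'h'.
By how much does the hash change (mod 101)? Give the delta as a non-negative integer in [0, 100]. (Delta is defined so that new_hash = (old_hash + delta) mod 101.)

Delta formula: (val(new) - val(old)) * B^(n-1-k) mod M
  val('h') - val('d') = 8 - 4 = 4
  B^(n-1-k) = 13^4 mod 101 = 79
  Delta = 4 * 79 mod 101 = 13

Answer: 13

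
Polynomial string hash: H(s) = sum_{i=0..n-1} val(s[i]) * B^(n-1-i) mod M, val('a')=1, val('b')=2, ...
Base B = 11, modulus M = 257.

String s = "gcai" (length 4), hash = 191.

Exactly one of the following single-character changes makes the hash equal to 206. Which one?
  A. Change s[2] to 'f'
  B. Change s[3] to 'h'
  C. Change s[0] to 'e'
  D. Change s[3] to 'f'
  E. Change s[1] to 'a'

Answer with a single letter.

Answer: E

Derivation:
Option A: s[2]='a'->'f', delta=(6-1)*11^1 mod 257 = 55, hash=191+55 mod 257 = 246
Option B: s[3]='i'->'h', delta=(8-9)*11^0 mod 257 = 256, hash=191+256 mod 257 = 190
Option C: s[0]='g'->'e', delta=(5-7)*11^3 mod 257 = 165, hash=191+165 mod 257 = 99
Option D: s[3]='i'->'f', delta=(6-9)*11^0 mod 257 = 254, hash=191+254 mod 257 = 188
Option E: s[1]='c'->'a', delta=(1-3)*11^2 mod 257 = 15, hash=191+15 mod 257 = 206 <-- target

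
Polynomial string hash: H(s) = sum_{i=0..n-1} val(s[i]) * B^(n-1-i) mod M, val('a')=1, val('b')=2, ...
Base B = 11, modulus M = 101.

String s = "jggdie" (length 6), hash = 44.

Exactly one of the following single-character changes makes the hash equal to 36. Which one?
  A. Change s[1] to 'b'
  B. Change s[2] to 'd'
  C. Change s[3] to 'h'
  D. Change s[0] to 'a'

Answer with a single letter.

Answer: D

Derivation:
Option A: s[1]='g'->'b', delta=(2-7)*11^4 mod 101 = 20, hash=44+20 mod 101 = 64
Option B: s[2]='g'->'d', delta=(4-7)*11^3 mod 101 = 47, hash=44+47 mod 101 = 91
Option C: s[3]='d'->'h', delta=(8-4)*11^2 mod 101 = 80, hash=44+80 mod 101 = 23
Option D: s[0]='j'->'a', delta=(1-10)*11^5 mod 101 = 93, hash=44+93 mod 101 = 36 <-- target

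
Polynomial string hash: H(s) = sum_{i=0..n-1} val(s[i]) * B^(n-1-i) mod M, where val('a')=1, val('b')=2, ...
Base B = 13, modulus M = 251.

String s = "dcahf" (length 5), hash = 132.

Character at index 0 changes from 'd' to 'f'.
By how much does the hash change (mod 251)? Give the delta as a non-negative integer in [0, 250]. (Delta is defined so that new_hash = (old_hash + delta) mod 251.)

Delta formula: (val(new) - val(old)) * B^(n-1-k) mod M
  val('f') - val('d') = 6 - 4 = 2
  B^(n-1-k) = 13^4 mod 251 = 198
  Delta = 2 * 198 mod 251 = 145

Answer: 145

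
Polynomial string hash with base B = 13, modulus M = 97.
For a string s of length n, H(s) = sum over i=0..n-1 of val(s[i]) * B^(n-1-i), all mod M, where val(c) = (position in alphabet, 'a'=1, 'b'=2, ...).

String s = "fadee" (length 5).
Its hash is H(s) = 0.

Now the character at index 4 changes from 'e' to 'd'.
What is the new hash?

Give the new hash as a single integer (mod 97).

val('e') = 5, val('d') = 4
Position k = 4, exponent = n-1-k = 0
B^0 mod M = 13^0 mod 97 = 1
Delta = (4 - 5) * 1 mod 97 = 96
New hash = (0 + 96) mod 97 = 96

Answer: 96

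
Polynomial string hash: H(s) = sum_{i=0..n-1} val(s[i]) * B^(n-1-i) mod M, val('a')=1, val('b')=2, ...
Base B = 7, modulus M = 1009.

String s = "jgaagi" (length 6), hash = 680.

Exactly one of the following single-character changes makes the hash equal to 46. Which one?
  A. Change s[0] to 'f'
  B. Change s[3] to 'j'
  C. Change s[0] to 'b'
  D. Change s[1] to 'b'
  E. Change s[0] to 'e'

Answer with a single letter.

Option A: s[0]='j'->'f', delta=(6-10)*7^5 mod 1009 = 375, hash=680+375 mod 1009 = 46 <-- target
Option B: s[3]='a'->'j', delta=(10-1)*7^2 mod 1009 = 441, hash=680+441 mod 1009 = 112
Option C: s[0]='j'->'b', delta=(2-10)*7^5 mod 1009 = 750, hash=680+750 mod 1009 = 421
Option D: s[1]='g'->'b', delta=(2-7)*7^4 mod 1009 = 103, hash=680+103 mod 1009 = 783
Option E: s[0]='j'->'e', delta=(5-10)*7^5 mod 1009 = 721, hash=680+721 mod 1009 = 392

Answer: A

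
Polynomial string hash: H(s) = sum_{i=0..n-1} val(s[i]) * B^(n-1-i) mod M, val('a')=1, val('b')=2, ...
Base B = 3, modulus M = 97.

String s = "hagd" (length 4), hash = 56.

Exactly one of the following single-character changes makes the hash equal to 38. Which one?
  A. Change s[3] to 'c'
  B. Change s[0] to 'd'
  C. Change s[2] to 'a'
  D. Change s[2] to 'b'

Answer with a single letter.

Answer: C

Derivation:
Option A: s[3]='d'->'c', delta=(3-4)*3^0 mod 97 = 96, hash=56+96 mod 97 = 55
Option B: s[0]='h'->'d', delta=(4-8)*3^3 mod 97 = 86, hash=56+86 mod 97 = 45
Option C: s[2]='g'->'a', delta=(1-7)*3^1 mod 97 = 79, hash=56+79 mod 97 = 38 <-- target
Option D: s[2]='g'->'b', delta=(2-7)*3^1 mod 97 = 82, hash=56+82 mod 97 = 41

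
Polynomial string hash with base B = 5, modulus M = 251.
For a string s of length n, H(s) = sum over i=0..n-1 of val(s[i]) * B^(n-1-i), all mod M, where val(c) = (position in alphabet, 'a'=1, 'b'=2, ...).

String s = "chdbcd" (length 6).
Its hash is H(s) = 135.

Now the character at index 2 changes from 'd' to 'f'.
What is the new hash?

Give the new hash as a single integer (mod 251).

val('d') = 4, val('f') = 6
Position k = 2, exponent = n-1-k = 3
B^3 mod M = 5^3 mod 251 = 125
Delta = (6 - 4) * 125 mod 251 = 250
New hash = (135 + 250) mod 251 = 134

Answer: 134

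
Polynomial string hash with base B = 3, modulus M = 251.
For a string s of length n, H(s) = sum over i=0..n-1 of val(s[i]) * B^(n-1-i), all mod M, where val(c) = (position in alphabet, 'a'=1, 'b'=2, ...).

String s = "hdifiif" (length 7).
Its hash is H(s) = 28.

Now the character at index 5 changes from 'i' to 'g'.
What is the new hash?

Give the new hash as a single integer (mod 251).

Answer: 22

Derivation:
val('i') = 9, val('g') = 7
Position k = 5, exponent = n-1-k = 1
B^1 mod M = 3^1 mod 251 = 3
Delta = (7 - 9) * 3 mod 251 = 245
New hash = (28 + 245) mod 251 = 22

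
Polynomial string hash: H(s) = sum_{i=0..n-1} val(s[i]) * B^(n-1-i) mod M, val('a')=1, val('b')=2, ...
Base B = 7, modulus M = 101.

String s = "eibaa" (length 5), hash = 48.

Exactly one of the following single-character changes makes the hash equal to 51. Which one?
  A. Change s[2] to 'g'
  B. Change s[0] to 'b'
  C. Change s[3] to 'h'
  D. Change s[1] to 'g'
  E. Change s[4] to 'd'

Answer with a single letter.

Option A: s[2]='b'->'g', delta=(7-2)*7^2 mod 101 = 43, hash=48+43 mod 101 = 91
Option B: s[0]='e'->'b', delta=(2-5)*7^4 mod 101 = 69, hash=48+69 mod 101 = 16
Option C: s[3]='a'->'h', delta=(8-1)*7^1 mod 101 = 49, hash=48+49 mod 101 = 97
Option D: s[1]='i'->'g', delta=(7-9)*7^3 mod 101 = 21, hash=48+21 mod 101 = 69
Option E: s[4]='a'->'d', delta=(4-1)*7^0 mod 101 = 3, hash=48+3 mod 101 = 51 <-- target

Answer: E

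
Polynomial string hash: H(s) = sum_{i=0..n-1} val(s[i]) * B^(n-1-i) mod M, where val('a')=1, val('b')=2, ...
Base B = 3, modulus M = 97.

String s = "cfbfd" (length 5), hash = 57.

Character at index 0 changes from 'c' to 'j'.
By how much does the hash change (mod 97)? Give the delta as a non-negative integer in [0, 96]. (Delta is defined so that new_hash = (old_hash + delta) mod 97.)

Delta formula: (val(new) - val(old)) * B^(n-1-k) mod M
  val('j') - val('c') = 10 - 3 = 7
  B^(n-1-k) = 3^4 mod 97 = 81
  Delta = 7 * 81 mod 97 = 82

Answer: 82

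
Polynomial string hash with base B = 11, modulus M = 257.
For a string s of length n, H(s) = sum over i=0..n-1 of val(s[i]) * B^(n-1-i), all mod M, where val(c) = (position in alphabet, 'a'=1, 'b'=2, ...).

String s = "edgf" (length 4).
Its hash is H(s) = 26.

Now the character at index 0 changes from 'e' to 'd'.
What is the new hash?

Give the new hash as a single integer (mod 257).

val('e') = 5, val('d') = 4
Position k = 0, exponent = n-1-k = 3
B^3 mod M = 11^3 mod 257 = 46
Delta = (4 - 5) * 46 mod 257 = 211
New hash = (26 + 211) mod 257 = 237

Answer: 237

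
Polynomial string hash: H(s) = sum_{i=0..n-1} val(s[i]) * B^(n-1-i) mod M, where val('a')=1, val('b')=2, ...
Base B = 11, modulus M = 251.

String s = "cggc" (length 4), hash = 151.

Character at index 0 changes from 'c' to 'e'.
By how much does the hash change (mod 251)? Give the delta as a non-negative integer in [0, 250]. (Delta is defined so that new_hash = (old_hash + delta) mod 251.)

Answer: 152

Derivation:
Delta formula: (val(new) - val(old)) * B^(n-1-k) mod M
  val('e') - val('c') = 5 - 3 = 2
  B^(n-1-k) = 11^3 mod 251 = 76
  Delta = 2 * 76 mod 251 = 152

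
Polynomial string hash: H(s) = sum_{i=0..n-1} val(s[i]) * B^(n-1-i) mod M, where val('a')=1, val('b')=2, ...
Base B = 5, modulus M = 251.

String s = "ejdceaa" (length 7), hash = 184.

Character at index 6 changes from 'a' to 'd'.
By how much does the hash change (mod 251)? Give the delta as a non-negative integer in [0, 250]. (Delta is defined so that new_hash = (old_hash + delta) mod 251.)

Answer: 3

Derivation:
Delta formula: (val(new) - val(old)) * B^(n-1-k) mod M
  val('d') - val('a') = 4 - 1 = 3
  B^(n-1-k) = 5^0 mod 251 = 1
  Delta = 3 * 1 mod 251 = 3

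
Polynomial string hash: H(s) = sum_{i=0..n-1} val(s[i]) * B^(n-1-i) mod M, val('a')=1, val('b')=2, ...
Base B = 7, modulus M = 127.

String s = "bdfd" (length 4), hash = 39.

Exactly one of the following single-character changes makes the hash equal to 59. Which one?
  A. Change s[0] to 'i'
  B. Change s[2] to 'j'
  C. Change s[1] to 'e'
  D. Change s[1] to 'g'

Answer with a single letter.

Answer: D

Derivation:
Option A: s[0]='b'->'i', delta=(9-2)*7^3 mod 127 = 115, hash=39+115 mod 127 = 27
Option B: s[2]='f'->'j', delta=(10-6)*7^1 mod 127 = 28, hash=39+28 mod 127 = 67
Option C: s[1]='d'->'e', delta=(5-4)*7^2 mod 127 = 49, hash=39+49 mod 127 = 88
Option D: s[1]='d'->'g', delta=(7-4)*7^2 mod 127 = 20, hash=39+20 mod 127 = 59 <-- target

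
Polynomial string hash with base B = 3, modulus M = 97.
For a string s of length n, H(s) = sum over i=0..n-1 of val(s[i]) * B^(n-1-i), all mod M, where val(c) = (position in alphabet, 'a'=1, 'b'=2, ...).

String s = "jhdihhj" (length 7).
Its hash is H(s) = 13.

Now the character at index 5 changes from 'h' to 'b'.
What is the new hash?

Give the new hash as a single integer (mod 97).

Answer: 92

Derivation:
val('h') = 8, val('b') = 2
Position k = 5, exponent = n-1-k = 1
B^1 mod M = 3^1 mod 97 = 3
Delta = (2 - 8) * 3 mod 97 = 79
New hash = (13 + 79) mod 97 = 92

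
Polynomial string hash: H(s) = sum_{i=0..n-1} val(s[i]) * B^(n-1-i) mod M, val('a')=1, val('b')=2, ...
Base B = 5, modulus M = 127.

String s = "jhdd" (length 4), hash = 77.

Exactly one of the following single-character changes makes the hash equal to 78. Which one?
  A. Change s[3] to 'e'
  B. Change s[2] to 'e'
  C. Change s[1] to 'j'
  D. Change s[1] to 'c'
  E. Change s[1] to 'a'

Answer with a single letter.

Answer: A

Derivation:
Option A: s[3]='d'->'e', delta=(5-4)*5^0 mod 127 = 1, hash=77+1 mod 127 = 78 <-- target
Option B: s[2]='d'->'e', delta=(5-4)*5^1 mod 127 = 5, hash=77+5 mod 127 = 82
Option C: s[1]='h'->'j', delta=(10-8)*5^2 mod 127 = 50, hash=77+50 mod 127 = 0
Option D: s[1]='h'->'c', delta=(3-8)*5^2 mod 127 = 2, hash=77+2 mod 127 = 79
Option E: s[1]='h'->'a', delta=(1-8)*5^2 mod 127 = 79, hash=77+79 mod 127 = 29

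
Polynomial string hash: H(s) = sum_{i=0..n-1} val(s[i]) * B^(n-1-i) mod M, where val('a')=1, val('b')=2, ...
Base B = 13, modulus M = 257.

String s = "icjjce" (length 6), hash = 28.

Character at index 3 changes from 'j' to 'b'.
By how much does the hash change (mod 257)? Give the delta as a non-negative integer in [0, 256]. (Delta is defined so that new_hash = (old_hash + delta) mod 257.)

Delta formula: (val(new) - val(old)) * B^(n-1-k) mod M
  val('b') - val('j') = 2 - 10 = -8
  B^(n-1-k) = 13^2 mod 257 = 169
  Delta = -8 * 169 mod 257 = 190

Answer: 190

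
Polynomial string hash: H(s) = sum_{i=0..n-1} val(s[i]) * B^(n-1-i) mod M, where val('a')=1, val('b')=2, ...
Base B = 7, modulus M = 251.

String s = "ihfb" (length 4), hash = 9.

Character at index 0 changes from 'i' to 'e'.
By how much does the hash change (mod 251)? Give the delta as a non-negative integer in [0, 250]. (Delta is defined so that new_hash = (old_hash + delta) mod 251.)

Delta formula: (val(new) - val(old)) * B^(n-1-k) mod M
  val('e') - val('i') = 5 - 9 = -4
  B^(n-1-k) = 7^3 mod 251 = 92
  Delta = -4 * 92 mod 251 = 134

Answer: 134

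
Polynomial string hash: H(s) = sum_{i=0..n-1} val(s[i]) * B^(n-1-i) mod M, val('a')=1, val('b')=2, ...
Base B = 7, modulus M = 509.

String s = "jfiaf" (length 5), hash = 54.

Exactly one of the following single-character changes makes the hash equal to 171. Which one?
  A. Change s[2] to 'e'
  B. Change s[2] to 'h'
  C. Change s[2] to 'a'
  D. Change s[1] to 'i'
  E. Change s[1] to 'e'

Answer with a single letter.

Answer: C

Derivation:
Option A: s[2]='i'->'e', delta=(5-9)*7^2 mod 509 = 313, hash=54+313 mod 509 = 367
Option B: s[2]='i'->'h', delta=(8-9)*7^2 mod 509 = 460, hash=54+460 mod 509 = 5
Option C: s[2]='i'->'a', delta=(1-9)*7^2 mod 509 = 117, hash=54+117 mod 509 = 171 <-- target
Option D: s[1]='f'->'i', delta=(9-6)*7^3 mod 509 = 11, hash=54+11 mod 509 = 65
Option E: s[1]='f'->'e', delta=(5-6)*7^3 mod 509 = 166, hash=54+166 mod 509 = 220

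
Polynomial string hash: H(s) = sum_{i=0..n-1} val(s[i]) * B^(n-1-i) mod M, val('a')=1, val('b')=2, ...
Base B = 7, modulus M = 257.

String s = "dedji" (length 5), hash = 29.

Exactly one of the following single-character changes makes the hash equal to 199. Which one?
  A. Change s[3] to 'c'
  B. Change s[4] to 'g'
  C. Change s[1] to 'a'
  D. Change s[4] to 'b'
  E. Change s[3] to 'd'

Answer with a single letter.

Answer: C

Derivation:
Option A: s[3]='j'->'c', delta=(3-10)*7^1 mod 257 = 208, hash=29+208 mod 257 = 237
Option B: s[4]='i'->'g', delta=(7-9)*7^0 mod 257 = 255, hash=29+255 mod 257 = 27
Option C: s[1]='e'->'a', delta=(1-5)*7^3 mod 257 = 170, hash=29+170 mod 257 = 199 <-- target
Option D: s[4]='i'->'b', delta=(2-9)*7^0 mod 257 = 250, hash=29+250 mod 257 = 22
Option E: s[3]='j'->'d', delta=(4-10)*7^1 mod 257 = 215, hash=29+215 mod 257 = 244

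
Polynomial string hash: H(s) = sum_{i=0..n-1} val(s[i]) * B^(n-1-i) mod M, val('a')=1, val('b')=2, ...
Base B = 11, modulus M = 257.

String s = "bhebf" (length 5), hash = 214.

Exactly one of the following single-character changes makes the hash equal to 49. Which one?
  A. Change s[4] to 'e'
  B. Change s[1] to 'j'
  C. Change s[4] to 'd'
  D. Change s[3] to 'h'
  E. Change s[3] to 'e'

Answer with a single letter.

Answer: B

Derivation:
Option A: s[4]='f'->'e', delta=(5-6)*11^0 mod 257 = 256, hash=214+256 mod 257 = 213
Option B: s[1]='h'->'j', delta=(10-8)*11^3 mod 257 = 92, hash=214+92 mod 257 = 49 <-- target
Option C: s[4]='f'->'d', delta=(4-6)*11^0 mod 257 = 255, hash=214+255 mod 257 = 212
Option D: s[3]='b'->'h', delta=(8-2)*11^1 mod 257 = 66, hash=214+66 mod 257 = 23
Option E: s[3]='b'->'e', delta=(5-2)*11^1 mod 257 = 33, hash=214+33 mod 257 = 247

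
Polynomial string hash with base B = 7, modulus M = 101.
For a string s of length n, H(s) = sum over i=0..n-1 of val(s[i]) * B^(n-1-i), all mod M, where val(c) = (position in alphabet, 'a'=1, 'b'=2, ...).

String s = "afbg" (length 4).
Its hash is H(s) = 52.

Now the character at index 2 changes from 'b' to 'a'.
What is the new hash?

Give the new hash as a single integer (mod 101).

Answer: 45

Derivation:
val('b') = 2, val('a') = 1
Position k = 2, exponent = n-1-k = 1
B^1 mod M = 7^1 mod 101 = 7
Delta = (1 - 2) * 7 mod 101 = 94
New hash = (52 + 94) mod 101 = 45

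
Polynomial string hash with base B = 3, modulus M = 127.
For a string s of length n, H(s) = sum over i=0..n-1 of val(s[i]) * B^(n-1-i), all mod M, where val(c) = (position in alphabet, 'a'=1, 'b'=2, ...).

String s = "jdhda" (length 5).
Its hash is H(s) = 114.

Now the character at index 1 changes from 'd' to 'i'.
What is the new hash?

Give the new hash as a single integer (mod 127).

Answer: 122

Derivation:
val('d') = 4, val('i') = 9
Position k = 1, exponent = n-1-k = 3
B^3 mod M = 3^3 mod 127 = 27
Delta = (9 - 4) * 27 mod 127 = 8
New hash = (114 + 8) mod 127 = 122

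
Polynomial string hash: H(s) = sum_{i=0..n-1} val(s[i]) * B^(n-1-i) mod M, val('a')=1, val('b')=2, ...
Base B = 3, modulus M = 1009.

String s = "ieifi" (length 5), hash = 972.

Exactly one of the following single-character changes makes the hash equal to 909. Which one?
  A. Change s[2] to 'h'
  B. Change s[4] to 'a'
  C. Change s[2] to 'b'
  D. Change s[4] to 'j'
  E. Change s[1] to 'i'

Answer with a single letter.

Answer: C

Derivation:
Option A: s[2]='i'->'h', delta=(8-9)*3^2 mod 1009 = 1000, hash=972+1000 mod 1009 = 963
Option B: s[4]='i'->'a', delta=(1-9)*3^0 mod 1009 = 1001, hash=972+1001 mod 1009 = 964
Option C: s[2]='i'->'b', delta=(2-9)*3^2 mod 1009 = 946, hash=972+946 mod 1009 = 909 <-- target
Option D: s[4]='i'->'j', delta=(10-9)*3^0 mod 1009 = 1, hash=972+1 mod 1009 = 973
Option E: s[1]='e'->'i', delta=(9-5)*3^3 mod 1009 = 108, hash=972+108 mod 1009 = 71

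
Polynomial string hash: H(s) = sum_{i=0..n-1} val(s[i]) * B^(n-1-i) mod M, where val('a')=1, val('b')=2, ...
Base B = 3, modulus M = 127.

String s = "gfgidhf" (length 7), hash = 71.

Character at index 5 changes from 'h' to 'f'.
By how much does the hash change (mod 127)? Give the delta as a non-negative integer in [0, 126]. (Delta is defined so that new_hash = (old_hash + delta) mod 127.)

Delta formula: (val(new) - val(old)) * B^(n-1-k) mod M
  val('f') - val('h') = 6 - 8 = -2
  B^(n-1-k) = 3^1 mod 127 = 3
  Delta = -2 * 3 mod 127 = 121

Answer: 121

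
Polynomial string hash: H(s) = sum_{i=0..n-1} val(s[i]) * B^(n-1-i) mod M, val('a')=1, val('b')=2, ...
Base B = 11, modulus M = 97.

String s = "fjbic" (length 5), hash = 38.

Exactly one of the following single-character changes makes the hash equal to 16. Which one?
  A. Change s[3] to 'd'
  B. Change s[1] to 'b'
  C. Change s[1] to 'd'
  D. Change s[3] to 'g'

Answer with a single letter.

Answer: D

Derivation:
Option A: s[3]='i'->'d', delta=(4-9)*11^1 mod 97 = 42, hash=38+42 mod 97 = 80
Option B: s[1]='j'->'b', delta=(2-10)*11^3 mod 97 = 22, hash=38+22 mod 97 = 60
Option C: s[1]='j'->'d', delta=(4-10)*11^3 mod 97 = 65, hash=38+65 mod 97 = 6
Option D: s[3]='i'->'g', delta=(7-9)*11^1 mod 97 = 75, hash=38+75 mod 97 = 16 <-- target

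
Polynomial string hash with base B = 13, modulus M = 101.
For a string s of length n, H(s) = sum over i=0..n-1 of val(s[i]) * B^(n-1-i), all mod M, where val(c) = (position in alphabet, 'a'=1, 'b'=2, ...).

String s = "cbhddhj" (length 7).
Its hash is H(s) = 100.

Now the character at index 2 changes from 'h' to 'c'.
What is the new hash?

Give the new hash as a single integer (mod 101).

val('h') = 8, val('c') = 3
Position k = 2, exponent = n-1-k = 4
B^4 mod M = 13^4 mod 101 = 79
Delta = (3 - 8) * 79 mod 101 = 9
New hash = (100 + 9) mod 101 = 8

Answer: 8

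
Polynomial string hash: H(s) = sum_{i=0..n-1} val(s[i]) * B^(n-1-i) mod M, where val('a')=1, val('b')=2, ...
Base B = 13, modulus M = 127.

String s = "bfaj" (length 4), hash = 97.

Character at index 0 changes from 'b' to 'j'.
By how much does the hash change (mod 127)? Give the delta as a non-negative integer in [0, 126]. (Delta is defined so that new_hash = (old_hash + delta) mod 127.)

Answer: 50

Derivation:
Delta formula: (val(new) - val(old)) * B^(n-1-k) mod M
  val('j') - val('b') = 10 - 2 = 8
  B^(n-1-k) = 13^3 mod 127 = 38
  Delta = 8 * 38 mod 127 = 50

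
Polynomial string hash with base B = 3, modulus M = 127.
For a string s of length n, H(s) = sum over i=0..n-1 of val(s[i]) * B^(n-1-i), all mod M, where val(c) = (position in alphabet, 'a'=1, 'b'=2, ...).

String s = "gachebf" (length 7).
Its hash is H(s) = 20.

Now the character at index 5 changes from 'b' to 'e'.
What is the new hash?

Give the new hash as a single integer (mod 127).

val('b') = 2, val('e') = 5
Position k = 5, exponent = n-1-k = 1
B^1 mod M = 3^1 mod 127 = 3
Delta = (5 - 2) * 3 mod 127 = 9
New hash = (20 + 9) mod 127 = 29

Answer: 29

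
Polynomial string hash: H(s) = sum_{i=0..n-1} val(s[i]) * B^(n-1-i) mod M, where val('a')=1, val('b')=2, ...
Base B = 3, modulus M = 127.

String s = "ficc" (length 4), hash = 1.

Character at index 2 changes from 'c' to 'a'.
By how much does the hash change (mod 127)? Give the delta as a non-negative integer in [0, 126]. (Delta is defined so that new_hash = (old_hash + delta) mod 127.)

Answer: 121

Derivation:
Delta formula: (val(new) - val(old)) * B^(n-1-k) mod M
  val('a') - val('c') = 1 - 3 = -2
  B^(n-1-k) = 3^1 mod 127 = 3
  Delta = -2 * 3 mod 127 = 121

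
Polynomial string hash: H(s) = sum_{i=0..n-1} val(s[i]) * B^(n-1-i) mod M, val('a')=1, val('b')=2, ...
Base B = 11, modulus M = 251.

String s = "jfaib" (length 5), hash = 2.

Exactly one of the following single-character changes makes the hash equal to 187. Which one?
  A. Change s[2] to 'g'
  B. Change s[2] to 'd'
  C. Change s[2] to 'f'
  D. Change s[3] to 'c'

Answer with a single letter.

Option A: s[2]='a'->'g', delta=(7-1)*11^2 mod 251 = 224, hash=2+224 mod 251 = 226
Option B: s[2]='a'->'d', delta=(4-1)*11^2 mod 251 = 112, hash=2+112 mod 251 = 114
Option C: s[2]='a'->'f', delta=(6-1)*11^2 mod 251 = 103, hash=2+103 mod 251 = 105
Option D: s[3]='i'->'c', delta=(3-9)*11^1 mod 251 = 185, hash=2+185 mod 251 = 187 <-- target

Answer: D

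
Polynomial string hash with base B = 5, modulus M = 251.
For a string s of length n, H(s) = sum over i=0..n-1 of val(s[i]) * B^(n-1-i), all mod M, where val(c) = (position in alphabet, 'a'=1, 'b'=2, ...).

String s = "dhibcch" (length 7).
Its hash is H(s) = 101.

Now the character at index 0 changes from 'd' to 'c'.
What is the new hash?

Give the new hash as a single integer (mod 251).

val('d') = 4, val('c') = 3
Position k = 0, exponent = n-1-k = 6
B^6 mod M = 5^6 mod 251 = 63
Delta = (3 - 4) * 63 mod 251 = 188
New hash = (101 + 188) mod 251 = 38

Answer: 38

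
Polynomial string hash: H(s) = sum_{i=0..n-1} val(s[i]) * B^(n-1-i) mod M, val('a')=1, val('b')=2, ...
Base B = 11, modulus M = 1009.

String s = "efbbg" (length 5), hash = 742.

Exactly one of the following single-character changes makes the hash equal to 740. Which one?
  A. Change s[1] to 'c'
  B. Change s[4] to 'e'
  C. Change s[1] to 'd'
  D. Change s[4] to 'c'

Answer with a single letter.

Option A: s[1]='f'->'c', delta=(3-6)*11^3 mod 1009 = 43, hash=742+43 mod 1009 = 785
Option B: s[4]='g'->'e', delta=(5-7)*11^0 mod 1009 = 1007, hash=742+1007 mod 1009 = 740 <-- target
Option C: s[1]='f'->'d', delta=(4-6)*11^3 mod 1009 = 365, hash=742+365 mod 1009 = 98
Option D: s[4]='g'->'c', delta=(3-7)*11^0 mod 1009 = 1005, hash=742+1005 mod 1009 = 738

Answer: B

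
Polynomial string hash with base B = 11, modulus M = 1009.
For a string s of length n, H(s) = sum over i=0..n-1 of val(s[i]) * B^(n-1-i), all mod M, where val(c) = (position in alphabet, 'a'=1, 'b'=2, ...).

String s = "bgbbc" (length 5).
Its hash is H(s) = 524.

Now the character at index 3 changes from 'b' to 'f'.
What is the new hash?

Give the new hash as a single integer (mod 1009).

val('b') = 2, val('f') = 6
Position k = 3, exponent = n-1-k = 1
B^1 mod M = 11^1 mod 1009 = 11
Delta = (6 - 2) * 11 mod 1009 = 44
New hash = (524 + 44) mod 1009 = 568

Answer: 568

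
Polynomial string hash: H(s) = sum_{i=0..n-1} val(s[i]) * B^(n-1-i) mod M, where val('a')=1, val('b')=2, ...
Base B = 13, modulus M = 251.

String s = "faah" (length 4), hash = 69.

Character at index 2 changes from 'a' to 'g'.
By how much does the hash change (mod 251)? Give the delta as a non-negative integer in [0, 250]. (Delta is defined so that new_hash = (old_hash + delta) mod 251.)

Delta formula: (val(new) - val(old)) * B^(n-1-k) mod M
  val('g') - val('a') = 7 - 1 = 6
  B^(n-1-k) = 13^1 mod 251 = 13
  Delta = 6 * 13 mod 251 = 78

Answer: 78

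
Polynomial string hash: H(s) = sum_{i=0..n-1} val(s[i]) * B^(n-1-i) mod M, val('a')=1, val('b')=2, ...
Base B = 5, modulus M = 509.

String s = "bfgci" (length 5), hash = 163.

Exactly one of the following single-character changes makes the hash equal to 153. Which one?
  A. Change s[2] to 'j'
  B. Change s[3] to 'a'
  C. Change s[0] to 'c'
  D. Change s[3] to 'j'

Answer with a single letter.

Option A: s[2]='g'->'j', delta=(10-7)*5^2 mod 509 = 75, hash=163+75 mod 509 = 238
Option B: s[3]='c'->'a', delta=(1-3)*5^1 mod 509 = 499, hash=163+499 mod 509 = 153 <-- target
Option C: s[0]='b'->'c', delta=(3-2)*5^4 mod 509 = 116, hash=163+116 mod 509 = 279
Option D: s[3]='c'->'j', delta=(10-3)*5^1 mod 509 = 35, hash=163+35 mod 509 = 198

Answer: B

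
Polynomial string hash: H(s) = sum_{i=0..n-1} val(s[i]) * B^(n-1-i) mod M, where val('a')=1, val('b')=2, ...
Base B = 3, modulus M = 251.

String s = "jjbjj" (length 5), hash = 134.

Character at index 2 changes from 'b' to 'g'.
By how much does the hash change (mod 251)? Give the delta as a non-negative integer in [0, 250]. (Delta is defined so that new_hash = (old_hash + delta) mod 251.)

Answer: 45

Derivation:
Delta formula: (val(new) - val(old)) * B^(n-1-k) mod M
  val('g') - val('b') = 7 - 2 = 5
  B^(n-1-k) = 3^2 mod 251 = 9
  Delta = 5 * 9 mod 251 = 45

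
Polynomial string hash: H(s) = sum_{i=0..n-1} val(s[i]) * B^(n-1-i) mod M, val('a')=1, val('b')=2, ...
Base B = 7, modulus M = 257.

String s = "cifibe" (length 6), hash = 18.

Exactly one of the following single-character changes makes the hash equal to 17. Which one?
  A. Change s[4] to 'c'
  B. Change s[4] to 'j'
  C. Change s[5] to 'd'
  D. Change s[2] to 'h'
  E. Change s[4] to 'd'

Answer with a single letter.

Option A: s[4]='b'->'c', delta=(3-2)*7^1 mod 257 = 7, hash=18+7 mod 257 = 25
Option B: s[4]='b'->'j', delta=(10-2)*7^1 mod 257 = 56, hash=18+56 mod 257 = 74
Option C: s[5]='e'->'d', delta=(4-5)*7^0 mod 257 = 256, hash=18+256 mod 257 = 17 <-- target
Option D: s[2]='f'->'h', delta=(8-6)*7^3 mod 257 = 172, hash=18+172 mod 257 = 190
Option E: s[4]='b'->'d', delta=(4-2)*7^1 mod 257 = 14, hash=18+14 mod 257 = 32

Answer: C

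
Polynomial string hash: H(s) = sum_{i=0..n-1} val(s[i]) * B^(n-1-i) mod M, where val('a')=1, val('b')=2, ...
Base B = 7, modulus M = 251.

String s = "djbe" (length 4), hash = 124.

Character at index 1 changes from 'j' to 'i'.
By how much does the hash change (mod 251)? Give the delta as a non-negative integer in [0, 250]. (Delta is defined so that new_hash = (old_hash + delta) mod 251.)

Answer: 202

Derivation:
Delta formula: (val(new) - val(old)) * B^(n-1-k) mod M
  val('i') - val('j') = 9 - 10 = -1
  B^(n-1-k) = 7^2 mod 251 = 49
  Delta = -1 * 49 mod 251 = 202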